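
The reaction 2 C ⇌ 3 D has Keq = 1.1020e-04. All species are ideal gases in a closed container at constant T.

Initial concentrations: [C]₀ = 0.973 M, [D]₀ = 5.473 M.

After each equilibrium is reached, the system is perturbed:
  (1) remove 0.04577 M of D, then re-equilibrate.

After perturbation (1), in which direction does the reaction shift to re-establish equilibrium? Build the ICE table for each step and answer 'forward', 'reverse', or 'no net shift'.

Q₀ = 173.2 vs Keq = 1.1020e-04 ⇒ Q>K, reverse
Step 1:
                  C         D
  Initial     0.973     5.473
  Change      3.561    -5.342
  Equil       4.534    0.1313
  solve Keq expr → x = -1.781; check Q = 1.1020e-04
Then remove 0.04577 M of D.
Step 2:
                  C         D
  Initial     4.534   0.08557
  Change   -0.03013   0.04519
  Equil       4.504    0.1308
  solve Keq expr → x = 0.01506; check Q = 1.1020e-04

Direction: forward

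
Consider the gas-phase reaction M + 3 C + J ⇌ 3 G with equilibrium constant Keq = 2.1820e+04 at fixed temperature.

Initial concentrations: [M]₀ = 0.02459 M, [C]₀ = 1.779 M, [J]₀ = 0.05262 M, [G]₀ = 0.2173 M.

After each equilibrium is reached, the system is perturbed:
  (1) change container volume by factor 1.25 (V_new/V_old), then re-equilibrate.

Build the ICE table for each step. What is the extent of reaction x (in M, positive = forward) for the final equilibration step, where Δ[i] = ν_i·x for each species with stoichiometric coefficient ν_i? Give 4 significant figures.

Q₀ = 1.408 vs Keq = 2.1820e+04 ⇒ Q<K, forward
Step 1:
                  M         C         J         G
  I         0.02459     1.779   0.05262    0.2173
  C        -0.02458  -0.07375  -0.02458   0.07375
  E       8.1267e-06     1.705   0.02804     0.291
  solve Keq expr → x = 0.02458; check Q = 2.1820e+04
Then change container volume by factor 1.25 (V_new/V_old).
Step 2:
                  M         C         J         G
  I       6.5013e-06     1.364   0.02243    0.2328
  C       3.6537e-06 1.0961e-05 3.6537e-06 -1.0961e-05
  E       1.0155e-05     1.364   0.02243    0.2328
  solve Keq expr → x = -3.6537e-06; check Q = 2.1820e+04

x = -3.6537e-06 M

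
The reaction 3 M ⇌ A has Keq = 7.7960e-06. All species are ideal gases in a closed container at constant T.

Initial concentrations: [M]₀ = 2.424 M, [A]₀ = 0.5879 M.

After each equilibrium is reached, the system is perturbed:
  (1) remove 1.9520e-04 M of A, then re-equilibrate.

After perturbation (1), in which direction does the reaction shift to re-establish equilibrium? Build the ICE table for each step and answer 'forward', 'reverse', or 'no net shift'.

Direction: forward

Q₀ = 0.04128 vs Keq = 7.7960e-06 ⇒ Q>K, reverse
Step 1:
                    M           A
  I             2.424      0.5879
  C             1.762     -0.5873
  E             4.186  5.7183e-04
  solve Keq expr → x = -0.5873; check Q = 7.7960e-06
Then remove 1.9520e-04 M of A.
Step 2:
                    M           A
  I             4.186  3.7663e-04
  C       -5.8488e-04  1.9496e-04
  E             4.185  5.7159e-04
  solve Keq expr → x = 1.9496e-04; check Q = 7.7960e-06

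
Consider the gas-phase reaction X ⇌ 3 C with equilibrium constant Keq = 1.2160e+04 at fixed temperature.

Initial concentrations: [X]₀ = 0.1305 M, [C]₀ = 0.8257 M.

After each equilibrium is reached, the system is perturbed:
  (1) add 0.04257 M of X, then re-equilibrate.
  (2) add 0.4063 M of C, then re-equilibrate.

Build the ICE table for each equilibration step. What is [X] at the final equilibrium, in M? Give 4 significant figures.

[X]_eq = 4.4065e-04 M

Q₀ = 4.314 vs Keq = 1.2160e+04 ⇒ Q<K, forward
Step 1:
                   X          C
  init        0.1305     0.8257
  Δ          -0.1304     0.3911
  eq      1.4814e-04      1.217
  solve Keq expr → x = 0.1304; check Q = 1.2160e+04
Then add 0.04257 M of X.
Step 2:
                   X          C
  init       0.04272      1.217
  Δ         -0.04252     0.1276
  eq      1.9979e-04      1.344
  solve Keq expr → x = 0.04252; check Q = 1.2160e+04
Then add 0.4063 M of C.
Step 3:
                   X          C
  init    1.9979e-04      1.751
  Δ       2.4087e-04 -7.2260e-04
  eq      4.4065e-04       1.75
  solve Keq expr → x = -2.4087e-04; check Q = 1.2160e+04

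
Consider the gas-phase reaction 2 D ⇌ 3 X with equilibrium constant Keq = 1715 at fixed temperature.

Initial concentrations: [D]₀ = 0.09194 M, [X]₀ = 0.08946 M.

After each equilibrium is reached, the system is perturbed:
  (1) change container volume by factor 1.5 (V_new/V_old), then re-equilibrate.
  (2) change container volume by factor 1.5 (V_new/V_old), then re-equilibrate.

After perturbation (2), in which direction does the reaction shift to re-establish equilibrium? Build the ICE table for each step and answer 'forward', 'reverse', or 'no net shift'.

Direction: forward

Q₀ = 0.0847 vs Keq = 1715 ⇒ Q<K, forward
Step 1:
                  D         X
  Initial   0.09194   0.08946
  Change   -0.08939    0.1341
  Equil    0.002552    0.2235
  solve Keq expr → x = 0.04469; check Q = 1715
Then change container volume by factor 1.5 (V_new/V_old).
Step 2:
                  D         X
  Initial  0.001701     0.149
  Change  -3.0580e-04 4.5870e-04
  Equil    0.001396    0.1495
  solve Keq expr → x = 1.5290e-04; check Q = 1715
Then change container volume by factor 1.5 (V_new/V_old).
Step 3:
                  D         X
  Initial 9.3042e-04   0.09966
  Change  -1.6785e-04 2.5178e-04
  Equil   7.6257e-04   0.09991
  solve Keq expr → x = 8.3927e-05; check Q = 1715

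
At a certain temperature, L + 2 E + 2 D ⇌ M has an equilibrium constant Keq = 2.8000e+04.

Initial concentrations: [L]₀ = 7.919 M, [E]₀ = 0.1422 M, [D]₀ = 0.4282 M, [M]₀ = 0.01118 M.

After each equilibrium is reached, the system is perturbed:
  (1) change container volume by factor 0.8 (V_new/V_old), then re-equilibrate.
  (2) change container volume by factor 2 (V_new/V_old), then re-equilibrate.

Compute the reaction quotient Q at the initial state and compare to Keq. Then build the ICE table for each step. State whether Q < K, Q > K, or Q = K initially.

Q₀ = 0.3808; Q < K (proceeds forward)

Q₀ = 0.3808 vs Keq = 2.8000e+04 ⇒ Q<K, forward
Step 1:
                  L         E         D         M
  init        7.919    0.1422    0.4282   0.01118
  Δ        -0.07004   -0.1401   -0.1401   0.07004
  eq          7.849   0.00211    0.2881   0.08122
  solve Keq expr → x = 0.07004; check Q = 2.8000e+04
Then change container volume by factor 0.8 (V_new/V_old).
Step 2:
                  L         E         D         M
  init        9.811  0.002638    0.3601    0.1015
  Δ       -4.7058e-04 -9.4116e-04 -9.4116e-04 4.7058e-04
  eq          9.811  0.001696    0.3592     0.102
  solve Keq expr → x = 4.7058e-04; check Q = 2.8000e+04
Then change container volume by factor 2 (V_new/V_old).
Step 3:
                  L         E         D         M
  init        4.905 8.4823e-04    0.1796     0.051
  Δ        0.001229  0.002458  0.002458 -0.001229
  eq          4.907  0.003306    0.1821   0.04977
  solve Keq expr → x = -0.001229; check Q = 2.8000e+04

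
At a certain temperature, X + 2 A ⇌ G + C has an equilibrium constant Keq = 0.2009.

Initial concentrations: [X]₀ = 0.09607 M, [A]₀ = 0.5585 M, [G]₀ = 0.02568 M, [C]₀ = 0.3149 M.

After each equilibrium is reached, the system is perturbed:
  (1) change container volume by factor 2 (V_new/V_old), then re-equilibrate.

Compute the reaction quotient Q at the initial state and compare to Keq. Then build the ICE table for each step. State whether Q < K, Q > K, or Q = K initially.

Q₀ = 0.2699; Q > K (proceeds reverse)

Q₀ = 0.2699 vs Keq = 0.2009 ⇒ Q>K, reverse
Step 1:
                  X         A         G         C
  Initial   0.09607    0.5585   0.02568    0.3149
  Change   0.004652  0.009304 -0.004652 -0.004652
  Equil      0.1007    0.5678   0.02103    0.3102
  solve Keq expr → x = -0.004652; check Q = 0.2009
Then change container volume by factor 2 (V_new/V_old).
Step 2:
                  X         A         G         C
  Initial   0.05036    0.2839   0.01051    0.1551
  Change   0.004288  0.008575 -0.004288 -0.004288
  Equil     0.05465    0.2925  0.006226    0.1508
  solve Keq expr → x = -0.004288; check Q = 0.2009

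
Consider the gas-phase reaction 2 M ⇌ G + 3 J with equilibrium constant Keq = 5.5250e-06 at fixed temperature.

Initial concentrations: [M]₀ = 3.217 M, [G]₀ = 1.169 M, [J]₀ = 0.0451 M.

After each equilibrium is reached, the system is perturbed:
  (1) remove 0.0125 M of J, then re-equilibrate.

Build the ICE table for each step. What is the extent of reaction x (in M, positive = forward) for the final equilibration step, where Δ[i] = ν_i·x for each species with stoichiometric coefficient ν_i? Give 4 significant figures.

x = 0.004131 M

Q₀ = 1.0362e-05 vs Keq = 5.5250e-06 ⇒ Q>K, reverse
Step 1:
                    M           G           J
  Initial       3.217       1.169      0.0451
  Change     0.005638   -0.002819   -0.008457
  Equil         3.223       1.166     0.03664
  solve Keq expr → x = -0.002819; check Q = 5.5250e-06
Then remove 0.0125 M of J.
Step 2:
                    M           G           J
  Initial       3.223       1.166     0.02414
  Change    -0.008263    0.004131     0.01239
  Equil         3.214        1.17     0.03654
  solve Keq expr → x = 0.004131; check Q = 5.5250e-06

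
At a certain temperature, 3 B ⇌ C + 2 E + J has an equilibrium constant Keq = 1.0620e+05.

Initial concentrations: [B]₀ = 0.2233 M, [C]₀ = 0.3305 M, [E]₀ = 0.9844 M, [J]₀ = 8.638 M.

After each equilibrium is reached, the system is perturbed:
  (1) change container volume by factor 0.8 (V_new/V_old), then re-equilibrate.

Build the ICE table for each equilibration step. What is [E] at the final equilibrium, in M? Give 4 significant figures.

Q₀ = 248.5 vs Keq = 1.0620e+05 ⇒ Q<K, forward
Step 1:
                   B          C          E          J
  I           0.2233     0.3305     0.9844      8.638
  C          -0.1892    0.06306     0.1261    0.06306
  E          0.03413     0.3936      1.111      8.701
  solve Keq expr → x = 0.06306; check Q = 1.0620e+05
Then change container volume by factor 0.8 (V_new/V_old).
Step 2:
                   B          C          E          J
  I          0.04267     0.4919      1.388      10.88
  C         0.003212  -0.001071  -0.002142  -0.001071
  E          0.04588     0.4909      1.386      10.88
  solve Keq expr → x = -0.001071; check Q = 1.0620e+05

[E]_eq = 1.386 M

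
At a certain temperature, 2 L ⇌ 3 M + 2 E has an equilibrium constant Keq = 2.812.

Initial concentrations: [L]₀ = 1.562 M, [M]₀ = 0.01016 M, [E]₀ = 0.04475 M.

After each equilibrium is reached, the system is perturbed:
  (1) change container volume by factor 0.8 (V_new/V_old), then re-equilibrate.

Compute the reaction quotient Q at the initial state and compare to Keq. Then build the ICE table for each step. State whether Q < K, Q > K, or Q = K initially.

Q₀ = 8.6081e-10 vs Keq = 2.812 ⇒ Q<K, forward
Step 1:
                    L           M           E
  I             1.562     0.01016     0.04475
  C           -0.8295       1.244      0.8295
  E            0.7325       1.254      0.8743
  solve Keq expr → x = 0.4148; check Q = 2.812
Then change container volume by factor 0.8 (V_new/V_old).
Step 2:
                    L           M           E
  I            0.9156       1.568       1.093
  C            0.0956     -0.1434     -0.0956
  E             1.011       1.425      0.9972
  solve Keq expr → x = -0.0478; check Q = 2.812

Q₀ = 8.6081e-10; Q < K (proceeds forward)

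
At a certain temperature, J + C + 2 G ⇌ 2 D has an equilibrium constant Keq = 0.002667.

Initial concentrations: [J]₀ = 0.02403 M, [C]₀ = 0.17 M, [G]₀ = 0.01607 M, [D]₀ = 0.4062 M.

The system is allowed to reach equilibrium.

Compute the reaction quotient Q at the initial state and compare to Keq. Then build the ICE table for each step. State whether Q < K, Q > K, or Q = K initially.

Q₀ = 1.5640e+05; Q > K (proceeds reverse)

Q₀ = 1.5640e+05 vs Keq = 0.002667 ⇒ Q>K, reverse
Step 1:
                   J          C          G          D
  Initial    0.02403       0.17    0.01607     0.4062
  Change         0.2        0.2        0.4       -0.4
  Equil        0.224       0.37     0.4161   0.006187
  solve Keq expr → x = -0.2; check Q = 0.002667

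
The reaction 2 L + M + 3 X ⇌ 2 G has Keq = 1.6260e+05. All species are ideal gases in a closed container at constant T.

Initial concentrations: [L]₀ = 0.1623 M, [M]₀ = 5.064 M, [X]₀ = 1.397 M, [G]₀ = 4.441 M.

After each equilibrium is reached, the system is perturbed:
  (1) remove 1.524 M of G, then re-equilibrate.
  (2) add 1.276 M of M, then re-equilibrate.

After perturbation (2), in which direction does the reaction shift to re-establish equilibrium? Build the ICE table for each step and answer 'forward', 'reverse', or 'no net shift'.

Direction: forward

Q₀ = 54.23 vs Keq = 1.6260e+05 ⇒ Q<K, forward
Step 1:
                    L           M           X           G
  I            0.1623       5.064       1.397       4.441
  C           -0.1582     -0.0791     -0.2373      0.1582
  E          0.004091       4.985        1.16       4.599
  solve Keq expr → x = 0.0791; check Q = 1.6260e+05
Then remove 1.524 M of G.
Step 2:
                    L           M           X           G
  I          0.004091       4.985        1.16       3.075
  C         -0.001347 -6.7345e-04    -0.00202    0.001347
  E          0.002744       4.984       1.158       3.077
  solve Keq expr → x = 6.7345e-04; check Q = 1.6260e+05
Then add 1.276 M of M.
Step 3:
                    L           M           X           G
  I          0.002744        6.26       1.158       3.077
  C       -2.9387e-04 -1.4694e-04 -4.4081e-04  2.9387e-04
  E           0.00245        6.26       1.157       3.077
  solve Keq expr → x = 1.4694e-04; check Q = 1.6260e+05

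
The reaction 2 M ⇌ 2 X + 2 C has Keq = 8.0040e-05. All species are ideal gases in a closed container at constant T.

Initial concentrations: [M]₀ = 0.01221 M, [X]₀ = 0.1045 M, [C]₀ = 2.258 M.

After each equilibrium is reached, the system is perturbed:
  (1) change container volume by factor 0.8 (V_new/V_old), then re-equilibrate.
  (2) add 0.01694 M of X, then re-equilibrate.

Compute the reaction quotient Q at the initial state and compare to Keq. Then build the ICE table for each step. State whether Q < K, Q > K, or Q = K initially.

Q₀ = 373.5 vs Keq = 8.0040e-05 ⇒ Q>K, reverse
Step 1:
                   M          X          C
  init       0.01221     0.1045      2.258
  Δ            0.104     -0.104     -0.104
  eq          0.1162 4.8275e-04      2.154
  solve Keq expr → x = -0.05201; check Q = 8.0040e-05
Then change container volume by factor 0.8 (V_new/V_old).
Step 2:
                   M          X          C
  init        0.1453 6.0343e-04      2.692
  Δ       1.2027e-04 -1.2027e-04 -1.2027e-04
  eq          0.1454 4.8317e-04      2.692
  solve Keq expr → x = -6.0133e-05; check Q = 8.0040e-05
Then add 0.01694 M of X.
Step 3:
                   M          X          C
  init        0.1454    0.01742      2.692
  Δ          0.01688   -0.01688   -0.01688
  eq          0.1623 5.4266e-04      2.675
  solve Keq expr → x = -0.00844; check Q = 8.0040e-05

Q₀ = 373.5; Q > K (proceeds reverse)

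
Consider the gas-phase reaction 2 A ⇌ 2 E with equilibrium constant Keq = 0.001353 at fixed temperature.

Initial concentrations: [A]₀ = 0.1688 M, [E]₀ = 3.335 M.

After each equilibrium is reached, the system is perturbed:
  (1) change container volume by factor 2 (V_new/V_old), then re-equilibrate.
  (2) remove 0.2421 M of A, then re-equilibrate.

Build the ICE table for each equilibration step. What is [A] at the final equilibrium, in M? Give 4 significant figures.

Q₀ = 390.3 vs Keq = 0.001353 ⇒ Q>K, reverse
Step 1:
                   A          E
  init        0.1688      3.335
  Δ            3.211     -3.211
  eq           3.379     0.1243
  solve Keq expr → x = -1.605; check Q = 0.001353
Then change container volume by factor 2 (V_new/V_old).
Step 2:
                   A          E
  init          1.69    0.06215
  Δ                0          0
  eq            1.69    0.06215
  solve Keq expr → x = 0; check Q = 0.001353
Then remove 0.2421 M of A.
Step 3:
                   A          E
  init         1.448    0.06215
  Δ         0.008589  -0.008589
  eq           1.456    0.05356
  solve Keq expr → x = -0.004295; check Q = 0.001353

[A]_eq = 1.456 M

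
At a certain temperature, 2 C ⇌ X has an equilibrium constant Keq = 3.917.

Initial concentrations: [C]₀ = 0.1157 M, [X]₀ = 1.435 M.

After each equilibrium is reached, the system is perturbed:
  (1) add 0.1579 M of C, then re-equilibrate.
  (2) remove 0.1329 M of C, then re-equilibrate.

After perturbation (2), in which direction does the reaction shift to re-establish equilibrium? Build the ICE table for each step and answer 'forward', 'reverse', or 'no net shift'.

Direction: reverse

Q₀ = 107.2 vs Keq = 3.917 ⇒ Q>K, reverse
Step 1:
                    C           X
  Initial      0.1157       1.435
  Change       0.4411     -0.2206
  Equil        0.5568       1.214
  solve Keq expr → x = -0.2206; check Q = 3.917
Then add 0.1579 M of C.
Step 2:
                    C           X
  Initial      0.7147       1.214
  Change      -0.1419     0.07093
  Equil        0.5728       1.285
  solve Keq expr → x = 0.07093; check Q = 3.917
Then remove 0.1329 M of C.
Step 3:
                    C           X
  Initial      0.4399       1.285
  Change       0.1194    -0.05972
  Equil        0.5594       1.226
  solve Keq expr → x = -0.05972; check Q = 3.917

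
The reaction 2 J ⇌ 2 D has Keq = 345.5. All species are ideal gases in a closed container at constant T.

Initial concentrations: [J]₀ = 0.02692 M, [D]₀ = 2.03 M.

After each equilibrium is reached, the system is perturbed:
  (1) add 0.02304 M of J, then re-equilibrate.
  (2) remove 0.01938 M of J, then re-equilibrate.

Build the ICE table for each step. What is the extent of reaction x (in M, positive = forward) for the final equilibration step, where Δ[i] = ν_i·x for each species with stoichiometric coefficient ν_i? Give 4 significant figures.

x = -0.009195 M

Q₀ = 5686 vs Keq = 345.5 ⇒ Q>K, reverse
Step 1:
                    J           D
  init        0.02692        2.03
  Δ           0.07809    -0.07809
  eq            0.105       1.952
  solve Keq expr → x = -0.03905; check Q = 345.5
Then add 0.02304 M of J.
Step 2:
                    J           D
  init         0.1281       1.952
  Δ          -0.02186     0.02186
  eq           0.1062       1.974
  solve Keq expr → x = 0.01093; check Q = 345.5
Then remove 0.01938 M of J.
Step 3:
                    J           D
  init        0.08681       1.974
  Δ           0.01839    -0.01839
  eq           0.1052       1.955
  solve Keq expr → x = -0.009195; check Q = 345.5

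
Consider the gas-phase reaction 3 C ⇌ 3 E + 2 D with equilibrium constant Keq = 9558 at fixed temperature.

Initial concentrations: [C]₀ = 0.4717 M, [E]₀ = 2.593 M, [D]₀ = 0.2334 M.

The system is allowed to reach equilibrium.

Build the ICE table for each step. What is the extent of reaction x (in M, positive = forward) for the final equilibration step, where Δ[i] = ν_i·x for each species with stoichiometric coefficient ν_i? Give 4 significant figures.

x = 0.1282 M

Q₀ = 9.049 vs Keq = 9558 ⇒ Q<K, forward
Step 1:
                  C         E         D
  init       0.4717     2.593    0.2334
  Δ         -0.3845    0.3845    0.2564
  eq        0.08717     2.978    0.4898
  solve Keq expr → x = 0.1282; check Q = 9558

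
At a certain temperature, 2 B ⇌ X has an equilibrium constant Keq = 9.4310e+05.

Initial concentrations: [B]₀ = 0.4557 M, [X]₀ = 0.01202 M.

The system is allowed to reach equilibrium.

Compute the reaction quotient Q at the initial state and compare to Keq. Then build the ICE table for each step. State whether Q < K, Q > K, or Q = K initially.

Q₀ = 0.05788 vs Keq = 9.4310e+05 ⇒ Q<K, forward
Step 1:
                  B         X
  I          0.4557   0.01202
  C         -0.4552    0.2276
  E       5.0406e-04    0.2396
  solve Keq expr → x = 0.2276; check Q = 9.4310e+05

Q₀ = 0.05788; Q < K (proceeds forward)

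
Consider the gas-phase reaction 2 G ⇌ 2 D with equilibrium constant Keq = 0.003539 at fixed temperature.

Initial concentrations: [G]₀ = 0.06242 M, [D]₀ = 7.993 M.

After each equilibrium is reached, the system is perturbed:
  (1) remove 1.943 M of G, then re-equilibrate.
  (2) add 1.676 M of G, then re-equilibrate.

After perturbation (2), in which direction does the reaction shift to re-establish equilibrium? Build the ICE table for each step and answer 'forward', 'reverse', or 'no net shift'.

Direction: forward

Q₀ = 1.6397e+04 vs Keq = 0.003539 ⇒ Q>K, reverse
Step 1:
                  G         D
  init      0.06242     7.993
  Δ           7.541    -7.541
  eq          7.603    0.4523
  solve Keq expr → x = -3.77; check Q = 0.003539
Then remove 1.943 M of G.
Step 2:
                  G         D
  init         5.66    0.4523
  Δ          0.1091   -0.1091
  eq          5.769    0.3432
  solve Keq expr → x = -0.05455; check Q = 0.003539
Then add 1.676 M of G.
Step 3:
                  G         D
  init        7.445    0.3432
  Δ        -0.09411   0.09411
  eq          7.351    0.4373
  solve Keq expr → x = 0.04705; check Q = 0.003539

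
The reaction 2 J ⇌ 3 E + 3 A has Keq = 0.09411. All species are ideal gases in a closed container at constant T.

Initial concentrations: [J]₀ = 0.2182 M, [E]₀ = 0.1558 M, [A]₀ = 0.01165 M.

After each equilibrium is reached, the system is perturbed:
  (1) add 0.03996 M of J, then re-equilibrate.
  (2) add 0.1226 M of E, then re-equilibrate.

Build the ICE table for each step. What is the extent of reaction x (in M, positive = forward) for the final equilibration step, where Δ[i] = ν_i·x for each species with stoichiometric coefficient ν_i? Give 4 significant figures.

x = -0.008756 M

Q₀ = 1.2559e-07 vs Keq = 0.09411 ⇒ Q<K, forward
Step 1:
                  J         E         A
  init       0.2182    0.1558   0.01165
  Δ         -0.1413     0.212     0.212
  eq        0.07688    0.3678    0.2236
  solve Keq expr → x = 0.07066; check Q = 0.09411
Then add 0.03996 M of J.
Step 2:
                  J         E         A
  init       0.1168    0.3678    0.2236
  Δ        -0.01695   0.02543   0.02543
  eq        0.09989    0.3932    0.2491
  solve Keq expr → x = 0.008475; check Q = 0.09411
Then add 0.1226 M of E.
Step 3:
                  J         E         A
  init      0.09989    0.5158    0.2491
  Δ         0.01751  -0.02627  -0.02627
  eq         0.1174    0.4895    0.2228
  solve Keq expr → x = -0.008756; check Q = 0.09411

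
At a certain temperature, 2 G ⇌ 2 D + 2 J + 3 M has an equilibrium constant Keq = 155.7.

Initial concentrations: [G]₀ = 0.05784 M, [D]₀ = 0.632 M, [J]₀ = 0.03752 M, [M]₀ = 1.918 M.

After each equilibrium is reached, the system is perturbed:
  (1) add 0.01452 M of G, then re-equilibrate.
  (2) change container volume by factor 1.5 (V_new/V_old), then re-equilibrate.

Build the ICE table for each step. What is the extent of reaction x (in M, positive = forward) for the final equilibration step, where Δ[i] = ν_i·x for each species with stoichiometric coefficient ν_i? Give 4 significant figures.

x = 0.00295 M

Q₀ = 1.186 vs Keq = 155.7 ⇒ Q<K, forward
Step 1:
                    G           D           J           M
  Initial     0.05784       0.632     0.03752       1.918
  Change     -0.04527     0.04527     0.04527      0.0679
  Equil       0.01257      0.6773     0.08279       1.986
  solve Keq expr → x = 0.02263; check Q = 155.7
Then add 0.01452 M of G.
Step 2:
                    G           D           J           M
  Initial     0.02709      0.6773     0.08279       1.986
  Change      -0.0122      0.0122      0.0122      0.0183
  Equil       0.01489      0.6895     0.09499       2.004
  solve Keq expr → x = 0.006101; check Q = 155.7
Then change container volume by factor 1.5 (V_new/V_old).
Step 3:
                    G           D           J           M
  Initial    0.009928      0.4596     0.06333       1.336
  Change    -0.005899    0.005899    0.005899    0.008849
  Equil      0.004029      0.4655     0.06922       1.345
  solve Keq expr → x = 0.00295; check Q = 155.7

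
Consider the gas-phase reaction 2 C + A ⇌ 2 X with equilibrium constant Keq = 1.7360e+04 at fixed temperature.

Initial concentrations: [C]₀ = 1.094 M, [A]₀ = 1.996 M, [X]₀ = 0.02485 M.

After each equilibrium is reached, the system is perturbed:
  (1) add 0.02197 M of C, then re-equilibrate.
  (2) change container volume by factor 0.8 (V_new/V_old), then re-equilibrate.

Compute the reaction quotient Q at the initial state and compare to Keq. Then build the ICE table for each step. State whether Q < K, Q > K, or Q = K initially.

Q₀ = 2.5850e-04; Q < K (proceeds forward)

Q₀ = 2.5850e-04 vs Keq = 1.7360e+04 ⇒ Q<K, forward
Step 1:
                    C           A           X
  I             1.094       1.996     0.02485
  C            -1.087     -0.5435       1.087
  E          0.007002       1.453       1.112
  solve Keq expr → x = 0.5435; check Q = 1.7360e+04
Then add 0.02197 M of C.
Step 2:
                    C           A           X
  I           0.02897       1.453       1.112
  C          -0.02181     -0.0109     0.02181
  E          0.007166       1.442       1.134
  solve Keq expr → x = 0.0109; check Q = 1.7360e+04
Then change container volume by factor 0.8 (V_new/V_old).
Step 3:
                    C           A           X
  I          0.008958       1.802       1.417
  C       -9.3933e-04 -4.6966e-04  9.3933e-04
  E          0.008018       1.802       1.418
  solve Keq expr → x = 4.6966e-04; check Q = 1.7360e+04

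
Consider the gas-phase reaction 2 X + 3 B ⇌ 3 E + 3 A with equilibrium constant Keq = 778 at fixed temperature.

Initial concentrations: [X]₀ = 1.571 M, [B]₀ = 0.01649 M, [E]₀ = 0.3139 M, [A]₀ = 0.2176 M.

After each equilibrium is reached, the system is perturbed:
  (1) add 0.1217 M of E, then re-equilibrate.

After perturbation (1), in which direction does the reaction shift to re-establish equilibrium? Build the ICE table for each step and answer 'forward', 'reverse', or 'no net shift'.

Direction: reverse

Q₀ = 28.8 vs Keq = 778 ⇒ Q<K, forward
Step 1:
                  X         B         E         A
  init        1.571   0.01649    0.3139    0.2176
  Δ       -0.007012  -0.01052   0.01052   0.01052
  eq          1.564  0.005972    0.3244    0.2281
  solve Keq expr → x = 0.003506; check Q = 778
Then add 0.1217 M of E.
Step 2:
                  X         B         E         A
  init        1.564  0.005972    0.4461    0.2281
  Δ        0.001414   0.00212  -0.00212  -0.00212
  eq          1.565  0.008092     0.444     0.226
  solve Keq expr → x = -7.0680e-04; check Q = 778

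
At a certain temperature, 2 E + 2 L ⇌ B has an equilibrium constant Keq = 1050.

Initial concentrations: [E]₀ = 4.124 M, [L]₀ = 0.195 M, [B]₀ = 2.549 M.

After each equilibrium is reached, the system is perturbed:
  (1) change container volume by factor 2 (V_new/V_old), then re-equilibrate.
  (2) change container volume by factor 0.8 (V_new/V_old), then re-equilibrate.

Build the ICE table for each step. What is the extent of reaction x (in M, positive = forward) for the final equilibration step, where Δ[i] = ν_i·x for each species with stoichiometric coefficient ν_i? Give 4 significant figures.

Q₀ = 3.942 vs Keq = 1050 ⇒ Q<K, forward
Step 1:
                  E         L         B
  init        4.124     0.195     2.549
  Δ         -0.1823   -0.1823   0.09114
  eq          3.942   0.01272      2.64
  solve Keq expr → x = 0.09114; check Q = 1050
Then change container volume by factor 2 (V_new/V_old).
Step 2:
                  E         L         B
  init        1.971  0.006361      1.32
  Δ         0.01149   0.01149 -0.005743
  eq          1.982   0.01785     1.314
  solve Keq expr → x = -0.005743; check Q = 1050
Then change container volume by factor 0.8 (V_new/V_old).
Step 3:
                  E         L         B
  init        2.478   0.02231     1.643
  Δ        -0.00629  -0.00629  0.003145
  eq          2.472   0.01602     1.646
  solve Keq expr → x = 0.003145; check Q = 1050

x = 0.003145 M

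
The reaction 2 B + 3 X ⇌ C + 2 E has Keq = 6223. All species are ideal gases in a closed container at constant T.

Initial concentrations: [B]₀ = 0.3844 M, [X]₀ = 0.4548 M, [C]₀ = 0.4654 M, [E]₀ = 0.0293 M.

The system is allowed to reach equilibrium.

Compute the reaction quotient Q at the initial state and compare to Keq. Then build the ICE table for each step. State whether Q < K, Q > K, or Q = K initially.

Q₀ = 0.02874 vs Keq = 6223 ⇒ Q<K, forward
Step 1:
                    B           X           C           E
  init         0.3844      0.4548      0.4654      0.0293
  Δ           -0.2527      -0.379      0.1263      0.2527
  eq           0.1317     0.07581      0.5917       0.282
  solve Keq expr → x = 0.1263; check Q = 6223

Q₀ = 0.02874; Q < K (proceeds forward)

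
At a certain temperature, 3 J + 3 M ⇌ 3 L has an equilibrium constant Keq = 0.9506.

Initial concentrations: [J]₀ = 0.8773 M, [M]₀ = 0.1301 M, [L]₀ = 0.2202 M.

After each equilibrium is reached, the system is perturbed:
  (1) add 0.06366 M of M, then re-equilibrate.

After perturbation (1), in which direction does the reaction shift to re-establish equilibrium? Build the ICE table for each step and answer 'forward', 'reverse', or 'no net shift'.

Q₀ = 7.181 vs Keq = 0.9506 ⇒ Q>K, reverse
Step 1:
                   J          M          L
  init        0.8773     0.1301     0.2202
  Δ          0.05286    0.05286   -0.05286
  eq          0.9302      0.183     0.1673
  solve Keq expr → x = -0.01762; check Q = 0.9506
Then add 0.06366 M of M.
Step 2:
                   J          M          L
  init        0.9302     0.2466     0.1673
  Δ         -0.02733   -0.02733    0.02733
  eq          0.9028     0.2193     0.1947
  solve Keq expr → x = 0.009111; check Q = 0.9506

Direction: forward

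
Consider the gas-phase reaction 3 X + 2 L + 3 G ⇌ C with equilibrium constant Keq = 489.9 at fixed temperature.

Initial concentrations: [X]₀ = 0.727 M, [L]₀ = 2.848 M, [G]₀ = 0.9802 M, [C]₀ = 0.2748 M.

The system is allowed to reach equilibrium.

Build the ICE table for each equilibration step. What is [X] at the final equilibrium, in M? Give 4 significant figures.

Q₀ = 0.09362 vs Keq = 489.9 ⇒ Q<K, forward
Step 1:
                    X           L           G           C
  I             0.727       2.848      0.9802      0.2748
  C           -0.5886     -0.3924     -0.5886      0.1962
  E            0.1384       2.456      0.3916       0.471
  solve Keq expr → x = 0.1962; check Q = 489.9

[X]_eq = 0.1384 M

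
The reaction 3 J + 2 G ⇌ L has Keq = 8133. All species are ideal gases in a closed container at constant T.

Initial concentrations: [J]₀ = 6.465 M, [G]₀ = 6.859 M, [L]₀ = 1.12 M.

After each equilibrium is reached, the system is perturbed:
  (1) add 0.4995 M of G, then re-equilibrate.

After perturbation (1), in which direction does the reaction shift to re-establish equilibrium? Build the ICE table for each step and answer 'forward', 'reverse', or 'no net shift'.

Direction: forward

Q₀ = 8.8103e-05 vs Keq = 8133 ⇒ Q<K, forward
Step 1:
                   J          G          L
  init         6.465      6.859       1.12
  Δ           -6.426     -4.284      2.142
  eq         0.03925      2.575      3.262
  solve Keq expr → x = 2.142; check Q = 8133
Then add 0.4995 M of G.
Step 2:
                   J          G          L
  init       0.03925      3.075      3.262
  Δ        -0.004348  -0.002899   0.001449
  eq          0.0349      3.072      3.263
  solve Keq expr → x = 0.001449; check Q = 8133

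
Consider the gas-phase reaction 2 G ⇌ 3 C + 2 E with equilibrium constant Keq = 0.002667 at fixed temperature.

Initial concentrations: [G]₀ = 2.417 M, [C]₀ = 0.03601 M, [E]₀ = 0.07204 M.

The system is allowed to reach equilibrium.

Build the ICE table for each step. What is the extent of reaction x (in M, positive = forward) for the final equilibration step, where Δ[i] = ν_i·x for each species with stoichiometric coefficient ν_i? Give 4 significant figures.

Q₀ = 4.1482e-08 vs Keq = 0.002667 ⇒ Q<K, forward
Step 1:
                   G          C          E
  I            2.417    0.03601    0.07204
  C          -0.2822     0.4233     0.2822
  E            2.135     0.4593     0.3542
  solve Keq expr → x = 0.1411; check Q = 0.002667

x = 0.1411 M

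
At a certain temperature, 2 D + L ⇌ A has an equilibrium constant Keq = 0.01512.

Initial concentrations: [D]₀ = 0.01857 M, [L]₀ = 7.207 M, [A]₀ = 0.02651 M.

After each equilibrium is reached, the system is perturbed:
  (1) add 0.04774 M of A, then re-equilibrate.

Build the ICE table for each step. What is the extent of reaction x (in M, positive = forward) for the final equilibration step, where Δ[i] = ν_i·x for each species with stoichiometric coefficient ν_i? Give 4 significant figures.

Q₀ = 10.67 vs Keq = 0.01512 ⇒ Q>K, reverse
Step 1:
                  D         L         A
  I         0.01857     7.207   0.02651
  C         0.05193   0.02597  -0.02597
  E          0.0705     7.233 5.4360e-04
  solve Keq expr → x = -0.02597; check Q = 0.01512
Then add 0.04774 M of A.
Step 2:
                  D         L         A
  I          0.0705     7.233   0.04828
  C         0.09084   0.04542  -0.04542
  E          0.1613     7.278  0.002865
  solve Keq expr → x = -0.04542; check Q = 0.01512

x = -0.04542 M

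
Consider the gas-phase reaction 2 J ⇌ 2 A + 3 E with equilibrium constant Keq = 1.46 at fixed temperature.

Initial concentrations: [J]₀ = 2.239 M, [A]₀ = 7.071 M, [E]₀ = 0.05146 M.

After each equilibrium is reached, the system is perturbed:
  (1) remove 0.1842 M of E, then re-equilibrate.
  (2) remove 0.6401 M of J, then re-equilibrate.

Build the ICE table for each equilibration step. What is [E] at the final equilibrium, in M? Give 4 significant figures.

Q₀ = 0.001359 vs Keq = 1.46 ⇒ Q<K, forward
Step 1:
                  J         A         E
  Initial     2.239     7.071   0.05146
  Change     -0.279     0.279    0.4185
  Equil        1.96      7.35      0.47
  solve Keq expr → x = 0.1395; check Q = 1.46
Then remove 0.1842 M of E.
Step 2:
                  J         A         E
  Initial      1.96      7.35    0.2858
  Change    -0.1082    0.1082    0.1623
  Equil       1.852     7.458    0.4481
  solve Keq expr → x = 0.05412; check Q = 1.46
Then remove 0.6401 M of J.
Step 3:
                  J         A         E
  Initial     1.212     7.458    0.4481
  Change    0.06433  -0.06433   -0.0965
  Equil       1.276     7.394    0.3516
  solve Keq expr → x = -0.03217; check Q = 1.46

[E]_eq = 0.3516 M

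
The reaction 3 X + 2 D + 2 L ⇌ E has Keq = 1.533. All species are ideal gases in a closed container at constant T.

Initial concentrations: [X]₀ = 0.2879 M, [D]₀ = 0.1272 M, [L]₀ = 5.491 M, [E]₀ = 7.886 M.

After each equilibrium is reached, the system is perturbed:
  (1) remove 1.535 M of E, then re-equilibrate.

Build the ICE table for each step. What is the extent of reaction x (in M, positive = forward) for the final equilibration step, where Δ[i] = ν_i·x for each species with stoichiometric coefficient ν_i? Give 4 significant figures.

Q₀ = 677.4 vs Keq = 1.533 ⇒ Q>K, reverse
Step 1:
                   X          D          L          E
  Initial     0.2879     0.1272      5.491      7.886
  Change      0.5531     0.3687     0.3687    -0.1844
  Equil        0.841     0.4959       5.86      7.702
  solve Keq expr → x = -0.1844; check Q = 1.533
Then remove 1.535 M of E.
Step 2:
                   X          D          L          E
  Initial      0.841     0.4959       5.86      6.167
  Change    -0.03331   -0.02221   -0.02221     0.0111
  Equil       0.8077     0.4737      5.838      6.178
  solve Keq expr → x = 0.0111; check Q = 1.533

x = 0.0111 M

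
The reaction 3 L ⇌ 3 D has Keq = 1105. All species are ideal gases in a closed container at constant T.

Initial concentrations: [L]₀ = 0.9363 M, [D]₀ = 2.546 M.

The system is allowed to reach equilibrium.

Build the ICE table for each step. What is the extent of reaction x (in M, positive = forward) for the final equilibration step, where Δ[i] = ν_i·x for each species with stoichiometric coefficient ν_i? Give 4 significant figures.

Q₀ = 20.11 vs Keq = 1105 ⇒ Q<K, forward
Step 1:
                  L         D
  init       0.9363     2.546
  Δ         -0.6292    0.6292
  eq         0.3071     3.175
  solve Keq expr → x = 0.2097; check Q = 1105

x = 0.2097 M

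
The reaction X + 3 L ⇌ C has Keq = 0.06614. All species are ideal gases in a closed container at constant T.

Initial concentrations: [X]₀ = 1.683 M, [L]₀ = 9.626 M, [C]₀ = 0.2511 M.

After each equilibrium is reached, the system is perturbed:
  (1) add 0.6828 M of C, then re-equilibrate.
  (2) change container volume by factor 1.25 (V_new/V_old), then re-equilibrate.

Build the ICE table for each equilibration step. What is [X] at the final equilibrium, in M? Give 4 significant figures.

Q₀ = 1.6727e-04 vs Keq = 0.06614 ⇒ Q<K, forward
Step 1:
                  X         L         C
  init        1.683     9.626    0.2511
  Δ          -1.491    -4.472     1.491
  eq         0.1923     5.154     1.742
  solve Keq expr → x = 1.491; check Q = 0.06614
Then add 0.6828 M of C.
Step 2:
                  X         L         C
  init       0.1923     5.154     2.425
  Δ         0.04885    0.1465  -0.04885
  eq         0.2412     5.301     2.376
  solve Keq expr → x = -0.04885; check Q = 0.06614
Then change container volume by factor 1.25 (V_new/V_old).
Step 3:
                  X         L         C
  init        0.193      4.24     1.901
  Δ         0.09878    0.2963  -0.09878
  eq         0.2917     4.537     1.802
  solve Keq expr → x = -0.09878; check Q = 0.06614

[X]_eq = 0.2917 M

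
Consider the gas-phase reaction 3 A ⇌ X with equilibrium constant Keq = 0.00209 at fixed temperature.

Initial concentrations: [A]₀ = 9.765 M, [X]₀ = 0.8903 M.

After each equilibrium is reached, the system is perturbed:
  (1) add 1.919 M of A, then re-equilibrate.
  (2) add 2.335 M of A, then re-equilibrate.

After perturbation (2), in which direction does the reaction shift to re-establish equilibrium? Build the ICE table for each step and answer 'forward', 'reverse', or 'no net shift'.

Q₀ = 9.5614e-04 vs Keq = 0.00209 ⇒ Q<K, forward
Step 1:
                  A         X
  I           9.765    0.8903
  C          -1.229    0.4096
  E           8.536       1.3
  solve Keq expr → x = 0.4096; check Q = 0.00209
Then add 1.919 M of A.
Step 2:
                  A         X
  I           10.46       1.3
  C          -1.151    0.3836
  E           9.304     1.683
  solve Keq expr → x = 0.3836; check Q = 0.00209
Then add 2.335 M of A.
Step 3:
                  A         X
  I           11.64     1.683
  C          -1.495    0.4983
  E           10.14     2.182
  solve Keq expr → x = 0.4983; check Q = 0.00209

Direction: forward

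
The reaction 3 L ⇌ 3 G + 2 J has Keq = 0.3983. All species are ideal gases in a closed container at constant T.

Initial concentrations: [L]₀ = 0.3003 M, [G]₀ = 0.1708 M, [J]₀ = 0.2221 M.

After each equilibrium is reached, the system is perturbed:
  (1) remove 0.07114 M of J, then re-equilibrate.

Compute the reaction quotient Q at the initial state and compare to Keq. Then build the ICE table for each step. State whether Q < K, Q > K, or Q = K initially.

Q₀ = 0.009076; Q < K (proceeds forward)

Q₀ = 0.009076 vs Keq = 0.3983 ⇒ Q<K, forward
Step 1:
                   L          G          J
  I           0.3003     0.1708     0.2221
  C          -0.1213     0.1213    0.08084
  E            0.179     0.2921     0.3029
  solve Keq expr → x = 0.04042; check Q = 0.3983
Then remove 0.07114 M of J.
Step 2:
                   L          G          J
  I            0.179     0.2921     0.2318
  C         -0.01613    0.01613    0.01076
  E           0.1629     0.3082     0.2426
  solve Keq expr → x = 0.005378; check Q = 0.3983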